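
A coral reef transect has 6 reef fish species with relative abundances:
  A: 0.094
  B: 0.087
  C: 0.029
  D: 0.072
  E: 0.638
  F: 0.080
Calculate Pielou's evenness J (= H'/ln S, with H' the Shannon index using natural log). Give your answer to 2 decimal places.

H' = −Σ pᵢ ln pᵢ = −((-0.2223) + (-0.2124) + (-0.1027) + (-0.1894) + (-0.2867) + (-0.2021)) = 1.2156 (working shown to 4 dp, full precision carried).
With S = 6 species, ln S = 1.7918, so J = 1.2156/1.7918 = 0.6784, i.e. 0.68 to 2 decimal places.

0.68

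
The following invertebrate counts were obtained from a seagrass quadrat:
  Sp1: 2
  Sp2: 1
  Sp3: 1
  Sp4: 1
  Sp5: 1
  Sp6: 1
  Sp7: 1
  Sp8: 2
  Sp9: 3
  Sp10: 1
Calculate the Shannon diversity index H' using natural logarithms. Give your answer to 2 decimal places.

Total N = 2+1+1+1+1+1+1+2+3+1 = 14, so the proportions are 0.1429, 0.0714, 0.0714, 0.0714, 0.0714, 0.0714, 0.0714, 0.1429, 0.2143, 0.0714 (working shown to 4 dp, full precision carried).
Each pᵢ ln pᵢ term: 0.1429×(-1.9459)=-0.2780, 0.0714×(-2.6391)=-0.1885, 0.0714×(-2.6391)=-0.1885, 0.0714×(-2.6391)=-0.1885, 0.0714×(-2.6391)=-0.1885, 0.0714×(-2.6391)=-0.1885, 0.0714×(-2.6391)=-0.1885, 0.1429×(-1.9459)=-0.2780, 0.2143×(-1.5404)=-0.3301, 0.0714×(-2.6391)=-0.1885.
Sum = -2.2056, so H' = 2.21.

2.21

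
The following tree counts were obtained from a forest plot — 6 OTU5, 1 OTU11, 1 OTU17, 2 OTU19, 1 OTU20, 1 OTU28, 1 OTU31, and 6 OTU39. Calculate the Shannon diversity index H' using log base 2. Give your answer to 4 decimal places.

2.5101

Total N = 6+1+1+2+1+1+1+6 = 19, so the proportions are 0.315789, 0.052632, 0.052632, 0.105263, 0.052632, 0.052632, 0.052632, 0.315789 (working shown to 6 dp, full precision carried).
Each pᵢ log₂ pᵢ term: 0.315789×(-1.662965)=-0.525147, 0.052632×(-4.247928)=-0.223575, 0.052632×(-4.247928)=-0.223575, 0.105263×(-3.247928)=-0.341887, 0.052632×(-4.247928)=-0.223575, 0.052632×(-4.247928)=-0.223575, 0.052632×(-4.247928)=-0.223575, 0.315789×(-1.662965)=-0.525147.
Sum = -2.510056, so H' = 2.5101.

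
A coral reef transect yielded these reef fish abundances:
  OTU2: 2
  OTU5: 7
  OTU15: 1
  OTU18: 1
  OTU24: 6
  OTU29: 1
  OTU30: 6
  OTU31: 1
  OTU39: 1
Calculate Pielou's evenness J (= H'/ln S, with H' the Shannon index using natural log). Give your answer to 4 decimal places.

Total N = 2+7+1+1+6+1+6+1+1 = 26, so the proportions are 0.076923, 0.269231, 0.038462, 0.038462, 0.230769, 0.038462, 0.230769, 0.038462, 0.038462 (working shown to 6 dp, full precision carried).
H' = −Σ pᵢ ln pᵢ = −((-0.197304) + (-0.353281) + (-0.125311) + (-0.125311) + (-0.338385) + (-0.125311) + (-0.338385) + (-0.125311) + (-0.125311)) = 1.853913.
With S = 9 species, ln S = 2.197225, so J = 1.853913/2.197225 = 0.843752, i.e. 0.8438 to 4 decimal places.

0.8438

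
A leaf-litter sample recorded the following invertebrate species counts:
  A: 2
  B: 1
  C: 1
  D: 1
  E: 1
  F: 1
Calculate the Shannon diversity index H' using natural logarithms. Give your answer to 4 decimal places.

1.7479

Total N = 2+1+1+1+1+1 = 7, so the proportions are 0.285714, 0.142857, 0.142857, 0.142857, 0.142857, 0.142857 (working shown to 6 dp, full precision carried).
Each pᵢ ln pᵢ term: 0.285714×(-1.252763)=-0.357932, 0.142857×(-1.945910)=-0.277987, 0.142857×(-1.945910)=-0.277987, 0.142857×(-1.945910)=-0.277987, 0.142857×(-1.945910)=-0.277987, 0.142857×(-1.945910)=-0.277987.
Sum = -1.747868, so H' = 1.7479.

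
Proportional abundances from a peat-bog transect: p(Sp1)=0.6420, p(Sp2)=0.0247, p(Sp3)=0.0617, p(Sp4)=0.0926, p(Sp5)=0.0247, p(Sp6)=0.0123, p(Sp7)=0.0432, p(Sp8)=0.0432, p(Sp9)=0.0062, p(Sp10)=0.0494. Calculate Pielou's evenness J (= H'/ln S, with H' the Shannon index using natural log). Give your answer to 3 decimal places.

0.593

H' = −Σ pᵢ ln pᵢ = −((-0.28451) + (-0.09141) + (-0.17186) + (-0.22034) + (-0.09141) + (-0.05410) + (-0.13573) + (-0.13573) + (-0.03152) + (-0.14859)) = 1.36520 (working shown to 5 dp, full precision carried).
With S = 10 species, ln S = 2.30259, so J = 1.36520/2.30259 = 0.59290, i.e. 0.593 to 3 decimal places.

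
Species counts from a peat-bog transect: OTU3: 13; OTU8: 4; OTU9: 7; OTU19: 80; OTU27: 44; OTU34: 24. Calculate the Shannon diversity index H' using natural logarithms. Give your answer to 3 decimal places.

Total N = 13+4+7+80+44+24 = 172, so the proportions are 0.07558, 0.02326, 0.0407, 0.46512, 0.25581, 0.13953 (working shown to 5 dp, full precision carried).
Each pᵢ ln pᵢ term: 0.07558×(-2.58255)=-0.19519, 0.02326×(-3.76120)=-0.08747, 0.0407×(-3.20158)=-0.13030, 0.46512×(-0.76547)=-0.35603, 0.25581×(-1.36330)=-0.34875, 0.13953×(-1.96944)=-0.27481.
Sum = -1.39255, so H' = 1.393.

1.393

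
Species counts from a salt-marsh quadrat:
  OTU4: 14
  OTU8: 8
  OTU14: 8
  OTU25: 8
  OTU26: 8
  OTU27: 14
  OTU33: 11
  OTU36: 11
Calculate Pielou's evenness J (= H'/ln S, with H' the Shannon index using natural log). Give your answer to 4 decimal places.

Total N = 14+8+8+8+8+14+11+11 = 82, so the proportions are 0.170732, 0.097561, 0.097561, 0.097561, 0.097561, 0.170732, 0.134146, 0.134146 (working shown to 6 dp, full precision carried).
H' = −Σ pᵢ ln pᵢ = −((-0.301796) + (-0.227051) + (-0.227051) + (-0.227051) + (-0.227051) + (-0.301796) + (-0.269476) + (-0.269476)) = 2.050751.
With S = 8 species, ln S = 2.079442, so J = 2.050751/2.079442 = 0.986203, i.e. 0.9862 to 4 decimal places.

0.9862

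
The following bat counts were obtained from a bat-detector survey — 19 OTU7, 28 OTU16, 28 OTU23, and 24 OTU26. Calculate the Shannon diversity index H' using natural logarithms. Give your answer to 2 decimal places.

Total N = 19+28+28+24 = 99, so the proportions are 0.1919, 0.2828, 0.2828, 0.2424 (working shown to 4 dp, full precision carried).
Each pᵢ ln pᵢ term: 0.1919×(-1.6507)=-0.3168, 0.2828×(-1.2629)=-0.3572, 0.2828×(-1.2629)=-0.3572, 0.2424×(-1.4171)=-0.3435.
Sum = -1.3747, so H' = 1.37.

1.37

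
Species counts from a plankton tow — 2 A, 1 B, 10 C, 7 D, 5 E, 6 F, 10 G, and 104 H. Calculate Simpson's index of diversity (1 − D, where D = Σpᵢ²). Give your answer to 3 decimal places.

Total N = 2+1+10+7+5+6+10+104 = 145, so the proportions are 0.01379, 0.0069, 0.06897, 0.04828, 0.03448, 0.04138, 0.06897, 0.71724 (working shown to 5 dp, full precision carried).
D = 0.01379² + 0.0069² + 0.06897² + 0.04828² + 0.03448² + 0.04138² + 0.06897² + 0.71724² = 0.00019 + 0.00005 + 0.00476 + 0.00233 + 0.00119 + 0.00171 + 0.00476 + 0.51444 = 0.52942.
So 1 − D = 0.47058, i.e. 0.471 to 3 decimal places.

0.471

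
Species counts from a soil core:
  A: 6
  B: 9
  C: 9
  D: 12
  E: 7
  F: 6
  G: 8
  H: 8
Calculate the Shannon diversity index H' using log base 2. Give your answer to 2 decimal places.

Total N = 6+9+9+12+7+6+8+8 = 65, so the proportions are 0.0923, 0.1385, 0.1385, 0.1846, 0.1077, 0.0923, 0.1231, 0.1231 (working shown to 4 dp, full precision carried).
Each pᵢ log₂ pᵢ term: 0.0923×(-3.4374)=-0.3173, 0.1385×(-2.8524)=-0.3950, 0.1385×(-2.8524)=-0.3950, 0.1846×(-2.4374)=-0.4500, 0.1077×(-3.2150)=-0.3462, 0.0923×(-3.4374)=-0.3173, 0.1231×(-3.0224)=-0.3720, 0.1231×(-3.0224)=-0.3720.
Sum = -2.9647, so H' = 2.96.

2.96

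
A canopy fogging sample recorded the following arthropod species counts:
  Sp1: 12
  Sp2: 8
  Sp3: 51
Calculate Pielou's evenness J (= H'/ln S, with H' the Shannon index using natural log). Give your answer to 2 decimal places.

Total N = 12+8+51 = 71, so the proportions are 0.169, 0.1127, 0.7183 (working shown to 4 dp, full precision carried).
H' = −Σ pᵢ ln pᵢ = −((-0.3005) + (-0.2460) + (-0.2377)) = 0.7841.
With S = 3 species, ln S = 1.0986, so J = 0.7841/1.0986 = 0.7137, i.e. 0.71 to 2 decimal places.

0.71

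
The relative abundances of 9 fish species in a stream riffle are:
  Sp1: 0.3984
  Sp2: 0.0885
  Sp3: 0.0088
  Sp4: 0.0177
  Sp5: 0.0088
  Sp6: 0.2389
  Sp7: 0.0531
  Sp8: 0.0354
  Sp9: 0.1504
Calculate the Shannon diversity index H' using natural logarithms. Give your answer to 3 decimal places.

1.637

Each pᵢ ln pᵢ term (working shown to 5 dp, full precision carried): 0.3984×(-0.92030)=-0.36665, 0.0885×(-2.42475)=-0.21459, 0.0088×(-4.73300)=-0.04165, 0.0177×(-4.03419)=-0.07141, 0.0088×(-4.73300)=-0.04165, 0.2389×(-1.43171)=-0.34204, 0.0531×(-2.93558)=-0.15588, 0.0354×(-3.34104)=-0.11827, 0.1504×(-1.89446)=-0.28493.
Sum = -1.63706, so H' = 1.637.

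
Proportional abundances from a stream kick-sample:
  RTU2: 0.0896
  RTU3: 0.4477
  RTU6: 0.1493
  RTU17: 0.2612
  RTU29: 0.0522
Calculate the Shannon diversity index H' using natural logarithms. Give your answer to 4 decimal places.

1.3647

Each pᵢ ln pᵢ term (working shown to 6 dp, full precision carried): 0.0896×(-2.412400)=-0.216151, 0.4477×(-0.803632)=-0.359786, 0.1493×(-1.901798)=-0.283938, 0.2612×(-1.342469)=-0.350653, 0.0522×(-2.952673)=-0.154130.
Sum = -1.364658, so H' = 1.3647.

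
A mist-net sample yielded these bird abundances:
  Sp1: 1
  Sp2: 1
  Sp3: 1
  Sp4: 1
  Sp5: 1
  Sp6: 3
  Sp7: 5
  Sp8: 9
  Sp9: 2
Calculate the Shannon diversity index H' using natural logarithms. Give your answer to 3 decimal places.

Total N = 1+1+1+1+1+3+5+9+2 = 24, so the proportions are 0.04167, 0.04167, 0.04167, 0.04167, 0.04167, 0.125, 0.20833, 0.375, 0.08333 (working shown to 5 dp, full precision carried).
Each pᵢ ln pᵢ term: 0.04167×(-3.17805)=-0.13242, 0.04167×(-3.17805)=-0.13242, 0.04167×(-3.17805)=-0.13242, 0.04167×(-3.17805)=-0.13242, 0.04167×(-3.17805)=-0.13242, 0.125×(-2.07944)=-0.25993, 0.20833×(-1.56862)=-0.32679, 0.375×(-0.98083)=-0.36781, 0.08333×(-2.48491)=-0.20708.
Sum = -1.82371, so H' = 1.824.

1.824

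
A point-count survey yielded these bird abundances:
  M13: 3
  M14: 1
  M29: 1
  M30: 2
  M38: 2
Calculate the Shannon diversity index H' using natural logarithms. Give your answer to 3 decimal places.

1.523

Total N = 3+1+1+2+2 = 9, so the proportions are 0.33333, 0.11111, 0.11111, 0.22222, 0.22222 (working shown to 5 dp, full precision carried).
Each pᵢ ln pᵢ term: 0.33333×(-1.09861)=-0.36620, 0.11111×(-2.19722)=-0.24414, 0.11111×(-2.19722)=-0.24414, 0.22222×(-1.50408)=-0.33424, 0.22222×(-1.50408)=-0.33424.
Sum = -1.52296, so H' = 1.523.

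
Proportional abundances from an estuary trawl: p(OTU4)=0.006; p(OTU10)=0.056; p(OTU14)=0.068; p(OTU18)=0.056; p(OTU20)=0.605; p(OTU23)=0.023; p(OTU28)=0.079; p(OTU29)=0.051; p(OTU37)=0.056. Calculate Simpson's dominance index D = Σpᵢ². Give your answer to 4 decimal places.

0.3895

D = 0.006² + 0.056² + 0.068² + 0.056² + 0.605² + 0.023² + 0.079² + 0.051² + 0.056² = 0.000036 + 0.003136 + 0.004624 + 0.003136 + 0.366025 + 0.000529 + 0.006241 + 0.002601 + 0.003136 = 0.389464 (working shown to 6 dp, full precision carried).
To 4 decimal places, D = 0.3895.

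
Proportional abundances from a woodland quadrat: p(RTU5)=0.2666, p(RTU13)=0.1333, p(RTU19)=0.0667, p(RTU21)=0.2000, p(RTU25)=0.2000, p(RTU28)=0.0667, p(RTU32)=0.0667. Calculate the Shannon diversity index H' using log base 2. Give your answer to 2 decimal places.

2.61

Each pᵢ log₂ pᵢ term (working shown to 4 dp, full precision carried): 0.2666×(-1.9073)=-0.5085, 0.1333×(-2.9073)=-0.3875, 0.0667×(-3.9062)=-0.2605, 0.2×(-2.3219)=-0.4644, 0.2×(-2.3219)=-0.4644, 0.0667×(-3.9062)=-0.2605, 0.0667×(-3.9062)=-0.2605.
Sum = -2.6064, so H' = 2.61.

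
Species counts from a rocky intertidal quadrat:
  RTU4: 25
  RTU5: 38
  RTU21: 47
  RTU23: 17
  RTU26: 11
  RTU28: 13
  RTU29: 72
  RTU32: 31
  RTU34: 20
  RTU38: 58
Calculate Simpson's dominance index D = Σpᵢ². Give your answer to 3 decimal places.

0.134

Total N = 25+38+47+17+11+13+72+31+20+58 = 332, so the proportions are 0.0753, 0.11446, 0.14157, 0.0512, 0.03313, 0.03916, 0.21687, 0.09337, 0.06024, 0.1747 (working shown to 5 dp, full precision carried).
D = 0.0753² + 0.11446² + 0.14157² + 0.0512² + 0.03313² + 0.03916² + 0.21687² + 0.09337² + 0.06024² + 0.1747² = 0.00567 + 0.01310 + 0.02004 + 0.00262 + 0.00110 + 0.00153 + 0.04703 + 0.00872 + 0.00363 + 0.03052 = 0.13396.
To 3 decimal places, D = 0.134.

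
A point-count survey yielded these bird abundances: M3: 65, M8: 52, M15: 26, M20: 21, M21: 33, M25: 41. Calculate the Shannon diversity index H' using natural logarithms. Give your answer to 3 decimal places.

1.720

Total N = 65+52+26+21+33+41 = 238, so the proportions are 0.27311, 0.21849, 0.10924, 0.08824, 0.13866, 0.17227 (working shown to 5 dp, full precision carried).
Each pᵢ ln pᵢ term: 0.27311×(-1.29788)=-0.35446, 0.21849×(-1.52103)=-0.33233, 0.10924×(-2.21417)=-0.24188, 0.08824×(-2.42775)=-0.21421, 0.13866×(-1.97576)=-0.27395, 0.17227×(-1.75870)=-0.30297.
Sum = -1.71981, so H' = 1.720.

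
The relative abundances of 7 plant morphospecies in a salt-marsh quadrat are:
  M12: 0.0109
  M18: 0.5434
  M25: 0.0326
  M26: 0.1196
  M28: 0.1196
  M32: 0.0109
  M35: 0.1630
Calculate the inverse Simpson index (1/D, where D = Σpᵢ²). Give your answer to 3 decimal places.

2.843

D = 0.0109² + 0.5434² + 0.0326² + 0.1196² + 0.1196² + 0.0109² + 0.163² = 0.000119 + 0.295284 + 0.001063 + 0.014304 + 0.014304 + 0.000119 + 0.026569 = 0.351761 (working shown to 6 dp, full precision carried).
So 1/D = 2.84284, i.e. 2.843 to 3 decimal places.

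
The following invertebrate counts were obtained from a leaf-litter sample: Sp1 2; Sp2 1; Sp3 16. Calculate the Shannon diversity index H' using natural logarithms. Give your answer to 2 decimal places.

Total N = 2+1+16 = 19, so the proportions are 0.1053, 0.0526, 0.8421 (working shown to 4 dp, full precision carried).
Each pᵢ ln pᵢ term: 0.1053×(-2.2513)=-0.2370, 0.0526×(-2.9444)=-0.1550, 0.8421×(-0.1719)=-0.1447.
Sum = -0.5367, so H' = 0.54.

0.54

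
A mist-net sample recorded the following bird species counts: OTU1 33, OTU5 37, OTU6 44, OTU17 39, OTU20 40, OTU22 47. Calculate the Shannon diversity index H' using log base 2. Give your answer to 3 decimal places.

2.576

Total N = 33+37+44+39+40+47 = 240, so the proportions are 0.1375, 0.15417, 0.18333, 0.1625, 0.16667, 0.19583 (working shown to 5 dp, full precision carried).
Each pᵢ log₂ pᵢ term: 0.1375×(-2.86250)=-0.39359, 0.15417×(-2.69744)=-0.41585, 0.18333×(-2.44746)=-0.44870, 0.1625×(-2.62149)=-0.42599, 0.16667×(-2.58496)=-0.43083, 0.19583×(-2.35230)=-0.46066.
Sum = -2.57563, so H' = 2.576.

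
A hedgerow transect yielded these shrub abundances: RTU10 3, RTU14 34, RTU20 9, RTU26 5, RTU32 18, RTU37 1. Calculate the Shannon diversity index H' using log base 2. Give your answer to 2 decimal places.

Total N = 3+34+9+5+18+1 = 70, so the proportions are 0.0429, 0.4857, 0.1286, 0.0714, 0.2571, 0.0143 (working shown to 4 dp, full precision carried).
Each pᵢ log₂ pᵢ term: 0.0429×(-4.5443)=-0.1948, 0.4857×(-1.0418)=-0.5060, 0.1286×(-2.9594)=-0.3805, 0.0714×(-3.8074)=-0.2720, 0.2571×(-1.9594)=-0.5038, 0.0143×(-6.1293)=-0.0876.
Sum = -1.9446, so H' = 1.94.

1.94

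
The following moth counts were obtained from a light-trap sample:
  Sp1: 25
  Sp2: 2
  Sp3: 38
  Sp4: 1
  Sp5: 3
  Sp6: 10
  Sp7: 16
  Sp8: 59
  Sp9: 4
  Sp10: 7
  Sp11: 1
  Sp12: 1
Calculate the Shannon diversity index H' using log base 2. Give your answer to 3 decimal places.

Total N = 25+2+38+1+3+10+16+59+4+7+1+1 = 167, so the proportions are 0.1497, 0.01198, 0.22754, 0.00599, 0.01796, 0.05988, 0.09581, 0.35329, 0.02395, 0.04192, 0.00599, 0.00599 (working shown to 5 dp, full precision carried).
Each pᵢ log₂ pᵢ term: 0.1497×(-2.73985)=-0.41016, 0.01198×(-6.38370)=-0.07645, 0.22754×(-2.13578)=-0.48599, 0.00599×(-7.38370)=-0.04421, 0.01796×(-5.79874)=-0.10417, 0.05988×(-4.06178)=-0.24322, 0.09581×(-3.38370)=-0.32419, 0.35329×(-1.50106)=-0.53032, 0.02395×(-5.38370)=-0.12895, 0.04192×(-4.57635)=-0.19182, 0.00599×(-7.38370)=-0.04421, 0.00599×(-7.38370)=-0.04421.
Sum = -2.62790, so H' = 2.628.

2.628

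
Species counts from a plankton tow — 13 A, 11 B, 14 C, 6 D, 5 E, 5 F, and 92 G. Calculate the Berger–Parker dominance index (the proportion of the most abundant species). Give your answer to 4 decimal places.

Total N = 13+11+14+6+5+5+92 = 146, so the proportions are 0.089041, 0.075342, 0.09589, 0.041096, 0.034247, 0.034247, 0.630137 (working shown to 6 dp, full precision carried).
The largest proportion is 0.630137, i.e. d = 0.6301 to 4 decimal places.

0.6301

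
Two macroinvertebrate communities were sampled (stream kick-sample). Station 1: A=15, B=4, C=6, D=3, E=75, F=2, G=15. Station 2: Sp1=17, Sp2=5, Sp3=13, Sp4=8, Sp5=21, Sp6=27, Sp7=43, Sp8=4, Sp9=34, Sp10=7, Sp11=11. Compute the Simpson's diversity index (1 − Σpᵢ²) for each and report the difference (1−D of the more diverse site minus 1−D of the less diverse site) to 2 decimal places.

Station 1: N=120, proportions 0.125, 0.0333, 0.05, 0.025, 0.625, 0.0167, 0.125, giving 1−D = 0.5736 (working shown to 4 dp, full precision carried).
Station 2: N=190, proportions 0.0895, 0.0263, 0.0684, 0.0421, 0.1105, 0.1421, 0.2263, 0.0211, 0.1789, 0.0368, 0.0579, giving 1−D = 0.8640.
Difference = |0.5736 − 0.8640| = 0.2904, i.e. 0.29 to 2 decimal places.

0.29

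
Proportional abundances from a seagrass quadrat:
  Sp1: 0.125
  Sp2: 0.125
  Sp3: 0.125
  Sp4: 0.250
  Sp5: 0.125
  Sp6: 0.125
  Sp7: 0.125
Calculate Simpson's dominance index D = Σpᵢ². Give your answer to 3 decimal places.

0.156

D = 0.125² + 0.125² + 0.125² + 0.25² + 0.125² + 0.125² + 0.125² = 0.01562 + 0.01562 + 0.01562 + 0.06250 + 0.01562 + 0.01562 + 0.01562 = 0.15625 (working shown to 5 dp, full precision carried).
To 3 decimal places, D = 0.156.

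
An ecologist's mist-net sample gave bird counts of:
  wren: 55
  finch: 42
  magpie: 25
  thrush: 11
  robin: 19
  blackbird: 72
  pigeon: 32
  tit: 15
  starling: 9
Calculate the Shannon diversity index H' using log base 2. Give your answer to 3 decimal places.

Total N = 55+42+25+11+19+72+32+15+9 = 280, so the proportions are 0.19643, 0.15, 0.08929, 0.03929, 0.06786, 0.25714, 0.11429, 0.05357, 0.03214 (working shown to 5 dp, full precision carried).
Each pᵢ log₂ pᵢ term: 0.19643×(-2.34792)=-0.46120, 0.15×(-2.73697)=-0.41054, 0.08929×(-3.48543)=-0.31120, 0.03929×(-4.66985)=-0.18346, 0.06786×(-3.88136)=-0.26338, 0.25714×(-1.95936)=-0.50383, 0.11429×(-3.12928)=-0.35763, 0.05357×(-4.22239)=-0.22620, 0.03214×(-4.95936)=-0.15941.
Sum = -2.87685, so H' = 2.877.

2.877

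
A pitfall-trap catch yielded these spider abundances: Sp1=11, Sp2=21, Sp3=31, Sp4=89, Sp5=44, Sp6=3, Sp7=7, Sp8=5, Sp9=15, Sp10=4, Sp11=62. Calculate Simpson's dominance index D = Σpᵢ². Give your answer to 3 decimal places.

0.182

Total N = 11+21+31+89+44+3+7+5+15+4+62 = 292, so the proportions are 0.03767, 0.07192, 0.10616, 0.30479, 0.15068, 0.01027, 0.02397, 0.01712, 0.05137, 0.0137, 0.21233 (working shown to 5 dp, full precision carried).
D = 0.03767² + 0.07192² + 0.10616² + 0.30479² + 0.15068² + 0.01027² + 0.02397² + 0.01712² + 0.05137² + 0.0137² + 0.21233² = 0.00142 + 0.00517 + 0.01127 + 0.09290 + 0.02271 + 0.00011 + 0.00057 + 0.00029 + 0.00264 + 0.00019 + 0.04508 = 0.18235.
To 3 decimal places, D = 0.182.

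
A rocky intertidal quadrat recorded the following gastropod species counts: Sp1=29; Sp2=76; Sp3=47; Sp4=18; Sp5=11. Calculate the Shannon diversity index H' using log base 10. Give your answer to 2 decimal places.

0.61

Total N = 29+76+47+18+11 = 181, so the proportions are 0.1602, 0.4199, 0.2597, 0.0994, 0.0608 (working shown to 4 dp, full precision carried).
Each pᵢ log₁₀ pᵢ term: 0.1602×(-0.7953)=-0.1274, 0.4199×(-0.3769)=-0.1582, 0.2597×(-0.5856)=-0.1521, 0.0994×(-1.0024)=-0.0997, 0.0608×(-1.2163)=-0.0739.
Sum = -0.6113, so H' = 0.61.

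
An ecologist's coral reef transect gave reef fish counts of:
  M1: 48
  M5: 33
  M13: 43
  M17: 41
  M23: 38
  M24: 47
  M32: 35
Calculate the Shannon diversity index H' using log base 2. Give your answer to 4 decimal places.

Total N = 48+33+43+41+38+47+35 = 285, so the proportions are 0.168421, 0.115789, 0.150877, 0.14386, 0.133333, 0.164912, 0.122807 (working shown to 6 dp, full precision carried).
Each pᵢ log₂ pᵢ term: 0.168421×(-2.569856)=-0.432818, 0.115789×(-3.110424)=-0.360154, 0.150877×(-2.728553)=-0.411676, 0.14386×(-2.797266)=-0.402414, 0.133333×(-2.906891)=-0.387585, 0.164912×(-2.600229)=-0.428810, 0.122807×(-3.025535)=-0.371557.
Sum = -2.795014, so H' = 2.7950.

2.7950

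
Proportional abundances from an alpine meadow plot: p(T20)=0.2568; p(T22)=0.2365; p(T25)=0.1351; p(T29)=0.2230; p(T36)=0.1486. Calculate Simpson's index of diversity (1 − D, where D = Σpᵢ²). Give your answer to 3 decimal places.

D = 0.2568² + 0.2365² + 0.1351² + 0.223² + 0.1486² = 0.06595 + 0.05593 + 0.01825 + 0.04973 + 0.02208 = 0.21194 (working shown to 5 dp, full precision carried).
So 1 − D = 0.78806, i.e. 0.788 to 3 decimal places.

0.788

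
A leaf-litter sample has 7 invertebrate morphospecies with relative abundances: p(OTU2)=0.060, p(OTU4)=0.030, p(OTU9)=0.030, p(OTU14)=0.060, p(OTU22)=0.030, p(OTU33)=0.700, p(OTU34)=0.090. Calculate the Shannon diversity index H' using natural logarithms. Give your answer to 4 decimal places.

Each pᵢ ln pᵢ term (working shown to 6 dp, full precision carried): 0.06×(-2.813411)=-0.168805, 0.03×(-3.506558)=-0.105197, 0.03×(-3.506558)=-0.105197, 0.06×(-2.813411)=-0.168805, 0.03×(-3.506558)=-0.105197, 0.7×(-0.356675)=-0.249672, 0.09×(-2.407946)=-0.216715.
Sum = -1.119587, so H' = 1.1196.

1.1196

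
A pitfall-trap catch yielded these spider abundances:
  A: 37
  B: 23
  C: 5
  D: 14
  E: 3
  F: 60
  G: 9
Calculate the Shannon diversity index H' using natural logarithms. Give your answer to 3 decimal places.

Total N = 37+23+5+14+3+60+9 = 151, so the proportions are 0.24503, 0.15232, 0.03311, 0.09272, 0.01987, 0.39735, 0.0596 (working shown to 5 dp, full precision carried).
Each pᵢ ln pᵢ term: 0.24503×(-1.40636)=-0.34461, 0.15232×(-1.88179)=-0.28663, 0.03311×(-3.40784)=-0.11284, 0.09272×(-2.37822)=-0.22050, 0.01987×(-3.91867)=-0.07785, 0.39735×(-0.92294)=-0.36673, 0.0596×(-2.82006)=-0.16808.
Sum = -1.57724, so H' = 1.577.

1.577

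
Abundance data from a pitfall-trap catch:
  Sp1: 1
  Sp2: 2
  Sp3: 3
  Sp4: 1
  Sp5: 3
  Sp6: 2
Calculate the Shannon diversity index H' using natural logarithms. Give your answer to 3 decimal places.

1.705

Total N = 1+2+3+1+3+2 = 12, so the proportions are 0.08333, 0.16667, 0.25, 0.08333, 0.25, 0.16667 (working shown to 5 dp, full precision carried).
Each pᵢ ln pᵢ term: 0.08333×(-2.48491)=-0.20708, 0.16667×(-1.79176)=-0.29863, 0.25×(-1.38629)=-0.34657, 0.08333×(-2.48491)=-0.20708, 0.25×(-1.38629)=-0.34657, 0.16667×(-1.79176)=-0.29863.
Sum = -1.70455, so H' = 1.705.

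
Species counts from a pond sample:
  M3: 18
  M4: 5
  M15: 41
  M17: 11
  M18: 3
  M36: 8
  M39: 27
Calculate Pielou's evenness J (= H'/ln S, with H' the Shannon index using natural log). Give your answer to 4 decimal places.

Total N = 18+5+41+11+3+8+27 = 113, so the proportions are 0.159292, 0.044248, 0.362832, 0.097345, 0.026549, 0.070796, 0.238938 (working shown to 6 dp, full precision carried).
H' = −Σ pᵢ ln pᵢ = −((-0.292622) + (-0.137962) + (-0.367845) + (-0.226765) + (-0.096339) + (-0.187465) + (-0.342052)) = 1.651050.
With S = 7 species, ln S = 1.945910, so J = 1.651050/1.945910 = 0.848472, i.e. 0.8485 to 4 decimal places.

0.8485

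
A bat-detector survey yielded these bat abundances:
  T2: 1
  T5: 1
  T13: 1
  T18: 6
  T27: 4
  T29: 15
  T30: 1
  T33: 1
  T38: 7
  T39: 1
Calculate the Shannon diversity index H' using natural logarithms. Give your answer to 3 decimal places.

1.781

Total N = 1+1+1+6+4+15+1+1+7+1 = 38, so the proportions are 0.02632, 0.02632, 0.02632, 0.15789, 0.10526, 0.39474, 0.02632, 0.02632, 0.18421, 0.02632 (working shown to 5 dp, full precision carried).
Each pᵢ ln pᵢ term: 0.02632×(-3.63759)=-0.09573, 0.02632×(-3.63759)=-0.09573, 0.02632×(-3.63759)=-0.09573, 0.15789×(-1.84583)=-0.29145, 0.10526×(-2.25129)=-0.23698, 0.39474×(-0.92954)=-0.36692, 0.02632×(-3.63759)=-0.09573, 0.02632×(-3.63759)=-0.09573, 0.18421×(-1.69168)=-0.31162, 0.02632×(-3.63759)=-0.09573.
Sum = -1.78133, so H' = 1.781.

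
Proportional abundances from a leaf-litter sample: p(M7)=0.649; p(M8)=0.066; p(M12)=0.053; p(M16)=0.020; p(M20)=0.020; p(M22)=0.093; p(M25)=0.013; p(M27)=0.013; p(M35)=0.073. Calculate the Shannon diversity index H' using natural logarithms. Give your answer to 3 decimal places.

Each pᵢ ln pᵢ term (working shown to 5 dp, full precision carried): 0.649×(-0.43232)=-0.28058, 0.066×(-2.71810)=-0.17939, 0.053×(-2.93746)=-0.15569, 0.02×(-3.91202)=-0.07824, 0.02×(-3.91202)=-0.07824, 0.093×(-2.37516)=-0.22089, 0.013×(-4.34281)=-0.05646, 0.013×(-4.34281)=-0.05646, 0.073×(-2.61730)=-0.19106.
Sum = -1.29700, so H' = 1.297.

1.297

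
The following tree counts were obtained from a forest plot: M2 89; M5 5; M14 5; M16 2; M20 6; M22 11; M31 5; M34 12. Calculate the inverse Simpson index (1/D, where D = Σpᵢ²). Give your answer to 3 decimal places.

Total N = 89+5+5+2+6+11+5+12 = 135, so the proportions are 0.659259, 0.037037, 0.037037, 0.014815, 0.044444, 0.081481, 0.037037, 0.088889 (working shown to 6 dp, full precision carried).
D = 0.659259² + 0.037037² + 0.037037² + 0.014815² + 0.044444² + 0.081481² + 0.037037² + 0.088889² = 0.434623 + 0.001372 + 0.001372 + 0.000219 + 0.001975 + 0.006639 + 0.001372 + 0.007901 = 0.455473.
So 1/D = 2.19552, i.e. 2.196 to 3 decimal places.

2.196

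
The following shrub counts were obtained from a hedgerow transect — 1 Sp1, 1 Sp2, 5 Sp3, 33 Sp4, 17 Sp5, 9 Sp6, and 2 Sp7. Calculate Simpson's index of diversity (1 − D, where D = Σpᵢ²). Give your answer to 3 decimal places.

0.678

Total N = 1+1+5+33+17+9+2 = 68, so the proportions are 0.01471, 0.01471, 0.07353, 0.48529, 0.25, 0.13235, 0.02941 (working shown to 5 dp, full precision carried).
D = 0.01471² + 0.01471² + 0.07353² + 0.48529² + 0.25² + 0.13235² + 0.02941² = 0.00022 + 0.00022 + 0.00541 + 0.23551 + 0.06250 + 0.01752 + 0.00087 = 0.32223.
So 1 − D = 0.67777, i.e. 0.678 to 3 decimal places.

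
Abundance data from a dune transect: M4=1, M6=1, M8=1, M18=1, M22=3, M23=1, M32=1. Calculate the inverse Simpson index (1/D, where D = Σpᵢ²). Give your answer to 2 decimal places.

Total N = 1+1+1+1+3+1+1 = 9, so the proportions are 0.111111, 0.111111, 0.111111, 0.111111, 0.333333, 0.111111, 0.111111 (working shown to 6 dp, full precision carried).
D = 0.111111² + 0.111111² + 0.111111² + 0.111111² + 0.333333² + 0.111111² + 0.111111² = 0.012346 + 0.012346 + 0.012346 + 0.012346 + 0.111111 + 0.012346 + 0.012346 = 0.185185.
So 1/D = 5.4000, i.e. 5.40 to 2 decimal places.

5.40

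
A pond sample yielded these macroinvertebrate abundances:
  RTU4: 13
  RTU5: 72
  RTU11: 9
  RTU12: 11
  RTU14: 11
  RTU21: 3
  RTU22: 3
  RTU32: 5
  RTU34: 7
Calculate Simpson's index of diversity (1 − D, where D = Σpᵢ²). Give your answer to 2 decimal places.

Total N = 13+72+9+11+11+3+3+5+7 = 134, so the proportions are 0.097, 0.5373, 0.0672, 0.0821, 0.0821, 0.0224, 0.0224, 0.0373, 0.0522 (working shown to 4 dp, full precision carried).
D = 0.097² + 0.5373² + 0.0672² + 0.0821² + 0.0821² + 0.0224² + 0.0224² + 0.0373² + 0.0522² = 0.0094 + 0.2887 + 0.0045 + 0.0067 + 0.0067 + 0.0005 + 0.0005 + 0.0014 + 0.0027 = 0.3212.
So 1 − D = 0.6788, i.e. 0.68 to 2 decimal places.

0.68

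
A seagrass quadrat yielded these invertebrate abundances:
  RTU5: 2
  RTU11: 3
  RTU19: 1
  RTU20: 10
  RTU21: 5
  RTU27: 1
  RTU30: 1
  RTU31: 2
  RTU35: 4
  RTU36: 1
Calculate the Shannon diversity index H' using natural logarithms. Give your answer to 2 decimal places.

1.98

Total N = 2+3+1+10+5+1+1+2+4+1 = 30, so the proportions are 0.0667, 0.1, 0.0333, 0.3333, 0.1667, 0.0333, 0.0333, 0.0667, 0.1333, 0.0333 (working shown to 4 dp, full precision carried).
Each pᵢ ln pᵢ term: 0.0667×(-2.7081)=-0.1805, 0.1×(-2.3026)=-0.2303, 0.0333×(-3.4012)=-0.1134, 0.3333×(-1.0986)=-0.3662, 0.1667×(-1.7918)=-0.2986, 0.0333×(-3.4012)=-0.1134, 0.0333×(-3.4012)=-0.1134, 0.0667×(-2.7081)=-0.1805, 0.1333×(-2.0149)=-0.2687, 0.0333×(-3.4012)=-0.1134.
Sum = -1.9783, so H' = 1.98.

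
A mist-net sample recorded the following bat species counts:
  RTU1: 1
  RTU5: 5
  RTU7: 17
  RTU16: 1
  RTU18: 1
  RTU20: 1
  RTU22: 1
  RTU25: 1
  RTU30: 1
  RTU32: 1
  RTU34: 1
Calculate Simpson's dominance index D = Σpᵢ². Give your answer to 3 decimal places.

0.336

Total N = 1+5+17+1+1+1+1+1+1+1+1 = 31, so the proportions are 0.03226, 0.16129, 0.54839, 0.03226, 0.03226, 0.03226, 0.03226, 0.03226, 0.03226, 0.03226, 0.03226 (working shown to 5 dp, full precision carried).
D = 0.03226² + 0.16129² + 0.54839² + 0.03226² + 0.03226² + 0.03226² + 0.03226² + 0.03226² + 0.03226² + 0.03226² + 0.03226² = 0.00104 + 0.02601 + 0.30073 + 0.00104 + 0.00104 + 0.00104 + 0.00104 + 0.00104 + 0.00104 + 0.00104 + 0.00104 = 0.33611.
To 3 decimal places, D = 0.336.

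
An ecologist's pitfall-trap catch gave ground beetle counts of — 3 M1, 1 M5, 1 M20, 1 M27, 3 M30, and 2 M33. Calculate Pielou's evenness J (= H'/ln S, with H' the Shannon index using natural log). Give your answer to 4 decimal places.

0.9335

Total N = 3+1+1+1+3+2 = 11, so the proportions are 0.272727, 0.090909, 0.090909, 0.090909, 0.272727, 0.181818 (working shown to 6 dp, full precision carried).
H' = −Σ pᵢ ln pᵢ = −((-0.354350) + (-0.217990) + (-0.217990) + (-0.217990) + (-0.354350) + (-0.309954)) = 1.672625.
With S = 6 species, ln S = 1.791759, so J = 1.672625/1.791759 = 0.933510, i.e. 0.9335 to 4 decimal places.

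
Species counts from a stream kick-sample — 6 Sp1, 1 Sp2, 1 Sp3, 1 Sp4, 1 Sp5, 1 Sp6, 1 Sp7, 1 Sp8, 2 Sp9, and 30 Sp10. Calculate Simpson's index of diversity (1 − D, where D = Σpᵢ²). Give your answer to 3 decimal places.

Total N = 6+1+1+1+1+1+1+1+2+30 = 45, so the proportions are 0.13333, 0.02222, 0.02222, 0.02222, 0.02222, 0.02222, 0.02222, 0.02222, 0.04444, 0.66667 (working shown to 5 dp, full precision carried).
D = 0.13333² + 0.02222² + 0.02222² + 0.02222² + 0.02222² + 0.02222² + 0.02222² + 0.02222² + 0.04444² + 0.66667² = 0.01778 + 0.00049 + 0.00049 + 0.00049 + 0.00049 + 0.00049 + 0.00049 + 0.00049 + 0.00198 + 0.44444 = 0.46765.
So 1 − D = 0.53235, i.e. 0.532 to 3 decimal places.

0.532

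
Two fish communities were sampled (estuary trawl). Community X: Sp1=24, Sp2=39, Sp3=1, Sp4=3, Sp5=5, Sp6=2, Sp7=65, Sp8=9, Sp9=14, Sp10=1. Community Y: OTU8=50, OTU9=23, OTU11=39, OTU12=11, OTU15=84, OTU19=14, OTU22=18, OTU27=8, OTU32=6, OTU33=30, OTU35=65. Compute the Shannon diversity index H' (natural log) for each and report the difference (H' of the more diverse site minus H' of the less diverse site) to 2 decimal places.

Community X: N=163, proportions 0.14724, 0.23926, 0.00613, 0.0184, 0.03067, 0.01227, 0.39877, 0.05521, 0.08589, 0.00613, giving H' = 1.65854 (working shown to 5 dp, full precision carried).
Community Y: N=348, proportions 0.14368, 0.06609, 0.11207, 0.03161, 0.24138, 0.04023, 0.05172, 0.02299, 0.01724, 0.08621, 0.18678, giving H' = 2.11975.
Difference = |1.65854 − 2.11975| = 0.46121, i.e. 0.46 to 2 decimal places.

0.46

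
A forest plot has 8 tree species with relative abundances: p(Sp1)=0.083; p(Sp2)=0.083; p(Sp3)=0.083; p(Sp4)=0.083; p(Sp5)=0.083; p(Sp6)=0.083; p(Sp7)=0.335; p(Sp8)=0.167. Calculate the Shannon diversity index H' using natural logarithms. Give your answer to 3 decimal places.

Each pᵢ ln pᵢ term (working shown to 5 dp, full precision carried): 0.083×(-2.48891)=-0.20658, 0.083×(-2.48891)=-0.20658, 0.083×(-2.48891)=-0.20658, 0.083×(-2.48891)=-0.20658, 0.083×(-2.48891)=-0.20658, 0.083×(-2.48891)=-0.20658, 0.335×(-1.09362)=-0.36636, 0.167×(-1.78976)=-0.29889.
Sum = -1.90473, so H' = 1.905.

1.905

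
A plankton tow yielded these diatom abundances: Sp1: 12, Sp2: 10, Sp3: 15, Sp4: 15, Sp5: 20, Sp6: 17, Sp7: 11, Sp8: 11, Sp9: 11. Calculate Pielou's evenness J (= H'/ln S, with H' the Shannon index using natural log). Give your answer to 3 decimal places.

0.988

Total N = 12+10+15+15+20+17+11+11+11 = 122, so the proportions are 0.09836, 0.08197, 0.12295, 0.12295, 0.16393, 0.13934, 0.09016, 0.09016, 0.09016 (working shown to 5 dp, full precision carried).
H' = −Σ pᵢ ln pᵢ = −((-0.22811) + (-0.20504) + (-0.25770) + (-0.25770) + (-0.29644) + (-0.27462) + (-0.21695) + (-0.21695) + (-0.21695)) = 2.17045.
With S = 9 species, ln S = 2.19722, so J = 2.17045/2.19722 = 0.98781, i.e. 0.988 to 3 decimal places.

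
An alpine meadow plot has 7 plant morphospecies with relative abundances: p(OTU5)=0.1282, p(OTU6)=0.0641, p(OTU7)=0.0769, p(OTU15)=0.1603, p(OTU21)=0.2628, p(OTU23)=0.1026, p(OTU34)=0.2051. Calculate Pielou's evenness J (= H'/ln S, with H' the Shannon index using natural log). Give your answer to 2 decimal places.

H' = −Σ pᵢ ln pᵢ = −((-0.2633) + (-0.1761) + (-0.1973) + (-0.2935) + (-0.3512) + (-0.2336) + (-0.3249)) = 1.8399 (working shown to 4 dp, full precision carried).
With S = 7 species, ln S = 1.9459, so J = 1.8399/1.9459 = 0.9455, i.e. 0.95 to 2 decimal places.

0.95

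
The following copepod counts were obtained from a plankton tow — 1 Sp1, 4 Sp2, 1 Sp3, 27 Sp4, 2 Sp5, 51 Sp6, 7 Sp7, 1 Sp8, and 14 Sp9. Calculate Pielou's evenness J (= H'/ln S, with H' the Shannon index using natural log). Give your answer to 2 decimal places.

0.67

Total N = 1+4+1+27+2+51+7+1+14 = 108, so the proportions are 0.0093, 0.037, 0.0093, 0.25, 0.0185, 0.4722, 0.0648, 0.0093, 0.1296 (working shown to 4 dp, full precision carried).
H' = −Σ pᵢ ln pᵢ = −((-0.0434) + (-0.1221) + (-0.0434) + (-0.3466) + (-0.0739) + (-0.3543) + (-0.1773) + (-0.0434) + (-0.2648)) = 1.4691.
With S = 9 species, ln S = 2.1972, so J = 1.4691/2.1972 = 0.6686, i.e. 0.67 to 2 decimal places.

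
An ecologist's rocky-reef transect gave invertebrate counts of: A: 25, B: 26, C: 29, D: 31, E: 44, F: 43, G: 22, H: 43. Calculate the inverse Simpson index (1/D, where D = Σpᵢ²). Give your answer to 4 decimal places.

Total N = 25+26+29+31+44+43+22+43 = 263, so the proportions are 0.09505703, 0.09885932, 0.11026616, 0.11787072, 0.16730038, 0.1634981, 0.08365019, 0.1634981 (working shown to 8 dp, full precision carried).
D = 0.09505703² + 0.09885932² + 0.11026616² + 0.11787072² + 0.16730038² + 0.1634981² + 0.08365019² + 0.1634981² = 0.00903584 + 0.00977316 + 0.01215863 + 0.01389351 + 0.02798942 + 0.02673163 + 0.00699735 + 0.02673163 = 0.13331117.
So 1/D = 7.501247, i.e. 7.5012 to 4 decimal places.

7.5012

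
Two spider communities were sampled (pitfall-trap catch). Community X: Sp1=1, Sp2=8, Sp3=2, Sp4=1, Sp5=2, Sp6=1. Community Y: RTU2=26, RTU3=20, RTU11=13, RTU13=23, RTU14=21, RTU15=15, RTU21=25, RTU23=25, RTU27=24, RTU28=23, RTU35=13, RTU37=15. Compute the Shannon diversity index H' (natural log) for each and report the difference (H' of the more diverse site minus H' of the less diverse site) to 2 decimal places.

Community X: N=15, proportions 0.0667, 0.5333, 0.1333, 0.0667, 0.1333, 0.0667, giving H' = 1.4142 (working shown to 4 dp, full precision carried).
Community Y: N=243, proportions 0.107, 0.0823, 0.0535, 0.0947, 0.0864, 0.0617, 0.1029, 0.1029, 0.0988, 0.0947, 0.0535, 0.0617, giving H' = 2.4563.
Difference = |1.4142 − 2.4563| = 1.0421, i.e. 1.04 to 2 decimal places.

1.04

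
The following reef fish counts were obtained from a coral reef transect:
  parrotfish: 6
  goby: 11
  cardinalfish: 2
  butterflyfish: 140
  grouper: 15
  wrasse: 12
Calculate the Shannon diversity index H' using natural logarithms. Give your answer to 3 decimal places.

Total N = 6+11+2+140+15+12 = 186, so the proportions are 0.03226, 0.05914, 0.01075, 0.75269, 0.08065, 0.06452 (working shown to 5 dp, full precision carried).
Each pᵢ ln pᵢ term: 0.03226×(-3.43399)=-0.11077, 0.05914×(-2.82785)=-0.16724, 0.01075×(-4.53260)=-0.04874, 0.75269×(-0.28410)=-0.21384, 0.08065×(-2.51770)=-0.20304, 0.06452×(-2.74084)=-0.17683.
Sum = -0.92046, so H' = 0.920.

0.920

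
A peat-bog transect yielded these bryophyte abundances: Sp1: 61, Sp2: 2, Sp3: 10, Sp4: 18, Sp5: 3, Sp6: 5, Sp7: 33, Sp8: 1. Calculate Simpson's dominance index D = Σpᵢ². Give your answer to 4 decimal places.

Total N = 61+2+10+18+3+5+33+1 = 133, so the proportions are 0.458647, 0.015038, 0.075188, 0.135338, 0.022556, 0.037594, 0.24812, 0.007519 (working shown to 6 dp, full precision carried).
D = 0.458647² + 0.015038² + 0.075188² + 0.135338² + 0.022556² + 0.037594² + 0.24812² + 0.007519² = 0.210357 + 0.000226 + 0.005653 + 0.018316 + 0.000509 + 0.001413 + 0.061564 + 0.000057 = 0.298095.
To 4 decimal places, D = 0.2981.

0.2981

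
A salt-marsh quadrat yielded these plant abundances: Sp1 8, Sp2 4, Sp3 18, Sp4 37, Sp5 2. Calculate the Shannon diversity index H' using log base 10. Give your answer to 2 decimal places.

0.52

Total N = 8+4+18+37+2 = 69, so the proportions are 0.1159, 0.058, 0.2609, 0.5362, 0.029 (working shown to 4 dp, full precision carried).
Each pᵢ log₁₀ pᵢ term: 0.1159×(-0.9358)=-0.1085, 0.058×(-1.2368)=-0.0717, 0.2609×(-0.5836)=-0.1522, 0.5362×(-0.2706)=-0.1451, 0.029×(-1.5378)=-0.0446.
Sum = -0.5221, so H' = 0.52.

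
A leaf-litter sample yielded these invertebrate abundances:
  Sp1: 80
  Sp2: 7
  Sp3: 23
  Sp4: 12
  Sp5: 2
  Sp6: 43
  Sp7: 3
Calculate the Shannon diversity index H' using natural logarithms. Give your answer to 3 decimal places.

Total N = 80+7+23+12+2+43+3 = 170, so the proportions are 0.47059, 0.04118, 0.13529, 0.07059, 0.01176, 0.25294, 0.01765 (working shown to 5 dp, full precision carried).
Each pᵢ ln pᵢ term: 0.47059×(-0.75377)=-0.35472, 0.04118×(-3.18989)=-0.13135, 0.13529×(-2.00030)=-0.27063, 0.07059×(-2.65089)=-0.18712, 0.01176×(-4.44265)=-0.05227, 0.25294×(-1.37460)=-0.34769, 0.01765×(-4.03719)=-0.07124.
Sum = -1.41502, so H' = 1.415.

1.415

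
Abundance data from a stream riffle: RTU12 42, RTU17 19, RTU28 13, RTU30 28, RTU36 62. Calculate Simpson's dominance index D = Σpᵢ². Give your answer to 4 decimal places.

Total N = 42+19+13+28+62 = 164, so the proportions are 0.256098, 0.115854, 0.079268, 0.170732, 0.378049 (working shown to 6 dp, full precision carried).
D = 0.256098² + 0.115854² + 0.079268² + 0.170732² + 0.378049² = 0.065586 + 0.013422 + 0.006283 + 0.029149 + 0.142921 = 0.257362.
To 4 decimal places, D = 0.2574.

0.2574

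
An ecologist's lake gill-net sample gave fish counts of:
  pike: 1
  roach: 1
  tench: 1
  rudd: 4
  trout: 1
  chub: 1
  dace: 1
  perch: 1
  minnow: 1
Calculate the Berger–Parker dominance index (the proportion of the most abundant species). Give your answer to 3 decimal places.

0.333

Total N = 1+1+1+4+1+1+1+1+1 = 12, so the proportions are 0.08333, 0.08333, 0.08333, 0.33333, 0.08333, 0.08333, 0.08333, 0.08333, 0.08333 (working shown to 5 dp, full precision carried).
The largest proportion is 0.33333, i.e. d = 0.333 to 3 decimal places.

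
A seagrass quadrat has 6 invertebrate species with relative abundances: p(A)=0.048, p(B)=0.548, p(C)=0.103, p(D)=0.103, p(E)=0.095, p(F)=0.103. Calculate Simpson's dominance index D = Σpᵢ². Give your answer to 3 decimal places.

D = 0.048² + 0.548² + 0.103² + 0.103² + 0.095² + 0.103² = 0.00230 + 0.30030 + 0.01061 + 0.01061 + 0.00903 + 0.01061 = 0.34346 (working shown to 5 dp, full precision carried).
To 3 decimal places, D = 0.343.

0.343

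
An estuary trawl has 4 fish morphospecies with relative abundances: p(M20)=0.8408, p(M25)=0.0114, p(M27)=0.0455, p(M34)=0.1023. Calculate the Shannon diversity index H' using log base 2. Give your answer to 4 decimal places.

Each pᵢ log₂ pᵢ term (working shown to 6 dp, full precision carried): 0.8408×(-0.250165)=-0.210339, 0.0114×(-6.454822)=-0.073585, 0.0455×(-4.457990)=-0.202839, 0.1023×(-3.289122)=-0.336477.
Sum = -0.823240, so H' = 0.8232.

0.8232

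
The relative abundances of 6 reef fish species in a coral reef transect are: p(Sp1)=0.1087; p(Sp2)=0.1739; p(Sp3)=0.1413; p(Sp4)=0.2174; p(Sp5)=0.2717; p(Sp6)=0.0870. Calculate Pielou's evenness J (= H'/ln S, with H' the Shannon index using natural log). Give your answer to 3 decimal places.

0.960

H' = −Σ pᵢ ln pᵢ = −((-0.24122) + (-0.30420) + (-0.27651) + (-0.33176) + (-0.35404) + (-0.21244)) = 1.72016 (working shown to 5 dp, full precision carried).
With S = 6 species, ln S = 1.79176, so J = 1.72016/1.79176 = 0.96004, i.e. 0.960 to 3 decimal places.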